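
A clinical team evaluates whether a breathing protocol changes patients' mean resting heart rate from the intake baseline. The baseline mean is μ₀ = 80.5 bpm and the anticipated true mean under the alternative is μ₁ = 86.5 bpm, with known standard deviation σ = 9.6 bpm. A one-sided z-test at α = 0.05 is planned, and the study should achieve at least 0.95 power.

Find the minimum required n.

Standardized effect: d = |μ₁ − μ₀| / σ = |86.5 − 80.5| / 9.6 = 0.6250
For power 0.95 need Φ(δ − z_{0.05}) = 0.95, so δ = z_{0.05} + z_{0.05} = 1.645 + 1.645 = 3.290.
δ = d·√n ⇒ n = (δ/d)² = (3.290 / 0.6250)² = 27.70.
Round up to the next whole unit.

n = 28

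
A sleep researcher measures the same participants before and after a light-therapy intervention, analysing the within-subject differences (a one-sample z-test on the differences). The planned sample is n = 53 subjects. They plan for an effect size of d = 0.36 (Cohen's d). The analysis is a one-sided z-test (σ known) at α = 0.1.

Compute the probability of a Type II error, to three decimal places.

Noncentrality parameter: δ = d·√n = 0.36 × √53 = 2.6208
One-sided α = 0.1 → critical value z_{0.1} = 1.282.
Power = Φ(δ − 1.282) = Φ(1.339) = 0.9098.
Type II error: β = 1 − power = 1 − 0.9098 = 0.0902.

β ≈ 0.090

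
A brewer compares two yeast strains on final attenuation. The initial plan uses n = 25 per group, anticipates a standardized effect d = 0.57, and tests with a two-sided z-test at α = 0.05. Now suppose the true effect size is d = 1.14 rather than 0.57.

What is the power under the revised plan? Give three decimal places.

With d = 1.14: δ = d·√(n/2) = 1.14 × √(25/2) = 4.0305. Critical value z_{0.025} = 1.960.
Revised power = Φ(δ − 1.960) + Φ(−δ − 1.960) = Φ(2.071) + Φ(-5.990) = 0.9808 + 0.0000 = 0.9808.

Power ≈ 0.981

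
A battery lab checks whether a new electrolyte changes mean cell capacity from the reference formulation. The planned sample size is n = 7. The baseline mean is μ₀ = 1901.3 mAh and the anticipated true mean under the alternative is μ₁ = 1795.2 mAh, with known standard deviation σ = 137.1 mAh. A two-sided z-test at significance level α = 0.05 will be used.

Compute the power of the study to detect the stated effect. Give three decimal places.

Standardized effect: d = |μ₁ − μ₀| / σ = |1795.2 − 1901.3| / 137.1 = 0.7739
Noncentrality parameter: δ = d·√n = 0.7739 × √7 = 2.0475
Two-sided α = 0.05 → critical value z_{0.025} = 1.960.
Power = Φ(δ − 1.960) + Φ(−δ − 1.960) = Φ(0.088) + Φ(-4.007) = 0.5349 + 0.0000 = 0.5349.

Power ≈ 0.535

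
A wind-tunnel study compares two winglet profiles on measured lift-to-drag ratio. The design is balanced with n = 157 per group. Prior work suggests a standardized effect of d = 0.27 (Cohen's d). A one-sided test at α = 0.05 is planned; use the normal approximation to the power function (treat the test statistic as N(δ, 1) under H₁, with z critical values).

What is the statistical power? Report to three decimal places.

Noncentrality parameter: δ = d·√(n/2) = 0.27 × √(157/2) = 2.3922
One-sided α = 0.05 → critical value z_{0.05} = 1.645.
Power = Φ(δ − 1.645) = Φ(0.747) = 0.7726.

Power ≈ 0.773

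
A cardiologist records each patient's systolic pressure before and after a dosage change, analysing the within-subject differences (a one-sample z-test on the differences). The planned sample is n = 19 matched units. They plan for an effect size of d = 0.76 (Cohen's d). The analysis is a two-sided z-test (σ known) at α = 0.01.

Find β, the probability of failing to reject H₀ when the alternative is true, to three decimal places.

Noncentrality parameter: δ = d·√n = 0.76 × √19 = 3.3128
Two-sided α = 0.01 → critical value z_{0.005} = 2.576.
Power = Φ(δ − 2.576) + Φ(−δ − 2.576) = Φ(0.737) + Φ(-5.889) = 0.7694 + 0.0000 = 0.7694.
Type II error: β = 1 − power = 1 − 0.7694 = 0.2306.

β ≈ 0.231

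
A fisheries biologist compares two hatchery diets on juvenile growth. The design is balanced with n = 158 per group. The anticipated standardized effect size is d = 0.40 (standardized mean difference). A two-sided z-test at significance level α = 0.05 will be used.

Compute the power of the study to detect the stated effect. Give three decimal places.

Noncentrality parameter: δ = d·√(n/2) = 0.40 × √(158/2) = 3.5553
Two-sided α = 0.05 → critical value z_{0.025} = 1.960.
Power = Φ(δ − 1.960) + Φ(−δ − 1.960) = Φ(1.595) + Φ(-5.515) = 0.9447 + 0.0000 = 0.9447.

Power ≈ 0.945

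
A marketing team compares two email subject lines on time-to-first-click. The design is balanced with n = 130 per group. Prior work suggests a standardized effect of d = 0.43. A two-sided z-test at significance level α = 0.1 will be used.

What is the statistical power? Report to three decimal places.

Power ≈ 0.966

Noncentrality parameter: δ = d·√(n/2) = 0.43 × √(130/2) = 3.4668
Critical value for a two-sided test at α = 0.1: z_{α/2} = 1.645.
Power = Φ(δ − 1.645) + Φ(−δ − 1.645) = Φ(1.822) + Φ(-5.112) = 0.9658 + 0.0000 = 0.9658.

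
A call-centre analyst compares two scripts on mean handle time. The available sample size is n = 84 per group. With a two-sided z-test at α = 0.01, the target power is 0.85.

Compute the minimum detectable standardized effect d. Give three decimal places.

Need Φ(δ − 2.576) = 0.85, so δ = 2.576 + 1.036 = 3.612.
(The second rejection-region term Φ(−δ − z_{α/2}) is negligible and dropped.)
δ = d·√(n/2) ⇒ d = δ/√(n/2) = 3.612/√(84/2) = 0.5574.

d ≈ 0.557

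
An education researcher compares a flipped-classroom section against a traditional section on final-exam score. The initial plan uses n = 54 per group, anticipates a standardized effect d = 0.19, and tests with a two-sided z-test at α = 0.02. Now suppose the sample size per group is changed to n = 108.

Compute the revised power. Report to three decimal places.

With n = 108 per group: δ = d·√(n/2) = 0.19 × √(108/2) = 1.3962. Critical value z_{0.01} = 2.326.
Revised power = Φ(δ − 2.326) + Φ(−δ − 2.326) = Φ(-0.930) + Φ(-3.723) = 0.1761 + 0.0001 = 0.1762.

Power ≈ 0.176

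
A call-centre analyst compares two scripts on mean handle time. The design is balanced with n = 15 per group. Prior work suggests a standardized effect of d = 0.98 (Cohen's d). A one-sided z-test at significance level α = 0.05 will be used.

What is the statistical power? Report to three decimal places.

Power ≈ 0.851

Noncentrality parameter: δ = d·√(n/2) = 0.98 × √(15/2) = 2.6838
One-sided α = 0.05 → critical value z_{0.05} = 1.645.
Power = Φ(δ − 1.645) = Φ(1.039) = 0.8506.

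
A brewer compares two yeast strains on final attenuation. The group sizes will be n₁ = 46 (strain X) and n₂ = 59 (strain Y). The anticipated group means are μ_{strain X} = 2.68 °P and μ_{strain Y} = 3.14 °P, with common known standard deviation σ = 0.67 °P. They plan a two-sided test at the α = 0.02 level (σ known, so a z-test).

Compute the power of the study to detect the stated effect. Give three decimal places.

Standardized effect: d = |μ_{strain X} − μ_{strain Y}| / σ = |2.68 − 3.14| / 0.67 = 0.6866
Noncentrality parameter: δ = d / √(1/n₁ + 1/n₂) = 0.6866 / √(1/46 + 1/59) = 3.4905
Two-sided α = 0.02 → critical value z_{0.01} = 2.326.
Power = Φ(δ − 2.326) + Φ(−δ − 2.326) = Φ(1.164) + Φ(-5.817) = 0.8778 + 0.0000 = 0.8778.

Power ≈ 0.878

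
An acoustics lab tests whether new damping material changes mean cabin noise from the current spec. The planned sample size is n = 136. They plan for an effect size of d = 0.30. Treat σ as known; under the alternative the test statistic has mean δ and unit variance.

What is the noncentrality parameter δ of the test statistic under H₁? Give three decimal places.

δ ≈ 3.499

The noncentrality parameter scales effect size by the design's sample-size factor: δ = d·√n = 0.30 × √136 = 3.4986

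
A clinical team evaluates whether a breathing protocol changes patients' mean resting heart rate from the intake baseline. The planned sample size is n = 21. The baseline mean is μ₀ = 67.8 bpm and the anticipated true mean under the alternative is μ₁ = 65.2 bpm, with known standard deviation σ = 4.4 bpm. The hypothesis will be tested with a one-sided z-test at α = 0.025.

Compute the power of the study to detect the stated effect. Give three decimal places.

Standardized effect: d = |μ₁ − μ₀| / σ = |65.2 − 67.8| / 4.4 = 0.5909
Noncentrality parameter: λ = d·√n = 0.5909 × √21 = 2.7079
One-sided α = 0.025 → critical value z_{0.025} = 1.960.
Power = Φ(λ − 1.960) = Φ(0.748) = 0.7727.

Power ≈ 0.773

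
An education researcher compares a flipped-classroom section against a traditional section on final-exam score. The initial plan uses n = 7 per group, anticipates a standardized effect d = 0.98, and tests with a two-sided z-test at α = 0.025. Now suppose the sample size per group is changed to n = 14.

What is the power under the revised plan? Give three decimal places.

With n = 14 per group: δ = d·√(n/2) = 0.98 × √(14/2) = 2.5928. Critical value z_{0.0125} = 2.241.
Revised power = Φ(δ − 2.241) + Φ(−δ − 2.241) = Φ(0.351) + Φ(-4.834) = 0.6374 + 0.0000 = 0.6374.

Power ≈ 0.637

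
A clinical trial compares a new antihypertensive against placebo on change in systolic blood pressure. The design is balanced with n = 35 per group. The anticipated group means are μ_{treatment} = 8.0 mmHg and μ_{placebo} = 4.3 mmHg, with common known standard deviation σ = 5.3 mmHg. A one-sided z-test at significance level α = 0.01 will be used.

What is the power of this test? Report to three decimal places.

Standardized effect: d = |μ_{treatment} − μ_{placebo}| / σ = |8.0 − 4.3| / 5.3 = 0.6981
Noncentrality parameter: δ = d·√(n/2) = 0.6981 × √(35/2) = 2.9204
One-sided α = 0.01 → critical value z_{0.01} = 2.326.
Power = Φ(δ − 2.326) = Φ(0.594) = 0.7238.

Power ≈ 0.724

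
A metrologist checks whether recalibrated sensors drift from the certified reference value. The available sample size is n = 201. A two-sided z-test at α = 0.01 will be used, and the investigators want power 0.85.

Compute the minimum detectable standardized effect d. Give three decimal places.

d ≈ 0.255

Need Φ(δ − 2.576) = 0.85, so δ = 2.576 + 1.036 = 3.612.
(The second rejection-region term Φ(−δ − z_{α/2}) is negligible and dropped.)
δ = d·√n ⇒ d = δ/√n = 3.612/√201 = 0.2548.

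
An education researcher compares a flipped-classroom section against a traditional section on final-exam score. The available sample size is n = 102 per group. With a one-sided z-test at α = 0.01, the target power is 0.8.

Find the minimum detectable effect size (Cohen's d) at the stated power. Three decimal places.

d ≈ 0.444

Required noncentrality: δ = z_{0.01} + z_{0.20} = 2.326 + 0.842 = 3.168.
δ = d·√(n/2) ⇒ d = δ/√(n/2) = 3.168/√(102/2) = 0.4436.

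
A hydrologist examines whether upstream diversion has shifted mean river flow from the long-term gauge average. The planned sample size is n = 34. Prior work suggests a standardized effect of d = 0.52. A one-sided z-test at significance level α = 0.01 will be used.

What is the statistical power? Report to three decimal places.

Power ≈ 0.760

Noncentrality parameter: δ = d·√n = 0.52 × √34 = 3.0321
Critical value for a one-sided test at α = 0.01: z_α = 2.326.
Power = Φ(δ − 2.326) = Φ(0.706) = 0.7598.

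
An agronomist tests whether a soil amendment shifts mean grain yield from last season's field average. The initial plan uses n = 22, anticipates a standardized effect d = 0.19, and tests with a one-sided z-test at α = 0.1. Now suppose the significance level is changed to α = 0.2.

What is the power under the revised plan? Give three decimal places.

Power ≈ 0.520

δ = d·√n = 0.19 × √22 = 0.8912 (unchanged). New critical value: z_{0.2} = 0.842.
Revised power = P(Z > 0.842 − δ) = Φ(0.050) = 0.5198.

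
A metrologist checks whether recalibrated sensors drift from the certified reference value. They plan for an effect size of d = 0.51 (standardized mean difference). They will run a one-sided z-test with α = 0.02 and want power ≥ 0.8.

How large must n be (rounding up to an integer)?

n = 33

For power 0.8 need Φ(δ − z_{0.02}) = 0.8, so δ = z_{0.02} + z_{0.20} = 2.054 + 0.842 = 2.895.
δ = d·√n ⇒ n = (δ/d)² = (2.895 / 0.51)² = 32.23.
Round up to the next whole unit.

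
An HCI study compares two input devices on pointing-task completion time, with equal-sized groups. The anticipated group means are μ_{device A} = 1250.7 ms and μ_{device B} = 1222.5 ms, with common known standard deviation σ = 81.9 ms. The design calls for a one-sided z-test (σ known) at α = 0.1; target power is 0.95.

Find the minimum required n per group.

n = 145 per group

Standardized effect: d = |μ_{device A} − μ_{device B}| / σ = |1250.7 − 1222.5| / 81.9 = 0.3443
Set Φ(δ − 1.282) = 0.95; then δ − 1.282 = Φ⁻¹(0.95) = 1.645, giving δ = 2.926.
δ = d·√(n/2) ⇒ n = 2(δ/d)² = 2 × (2.926 / 0.3443)² = 144.47.
Rounding up, n = 145 per group.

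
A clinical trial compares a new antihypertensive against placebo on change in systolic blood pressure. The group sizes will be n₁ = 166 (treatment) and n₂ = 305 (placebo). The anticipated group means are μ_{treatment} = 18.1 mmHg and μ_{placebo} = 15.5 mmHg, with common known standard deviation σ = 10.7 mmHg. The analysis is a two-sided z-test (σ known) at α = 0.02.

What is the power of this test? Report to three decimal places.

Power ≈ 0.577

Standardized effect: d = |μ_{treatment} − μ_{placebo}| / σ = |18.1 − 15.5| / 10.7 = 0.2430
Noncentrality parameter: δ = d / √(1/n₁ + 1/n₂) = 0.2430 / √(1/166 + 1/305) = 2.5193
Two-sided α = 0.02 → critical value z_{0.01} = 2.326.
Power = Φ(δ − 2.326) + Φ(−δ − 2.326) = Φ(0.193) + Φ(-4.846) = 0.5765 + 0.0000 = 0.5765.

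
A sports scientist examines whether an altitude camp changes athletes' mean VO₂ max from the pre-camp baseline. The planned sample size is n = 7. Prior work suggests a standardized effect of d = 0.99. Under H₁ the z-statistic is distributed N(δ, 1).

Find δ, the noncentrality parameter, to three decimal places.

δ ≈ 2.619

δ = d·√n = 0.99 × √7 = 2.6193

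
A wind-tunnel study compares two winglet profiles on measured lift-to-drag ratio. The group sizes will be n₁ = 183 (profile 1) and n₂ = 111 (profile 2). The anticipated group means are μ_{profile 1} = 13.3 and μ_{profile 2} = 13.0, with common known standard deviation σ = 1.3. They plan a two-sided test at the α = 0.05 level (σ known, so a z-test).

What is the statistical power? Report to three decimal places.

Standardized effect: d = |μ_{profile 1} − μ_{profile 2}| / σ = |13.3 − 13.0| / 1.3 = 0.2308
Noncentrality parameter: δ = d / √(1/n₁ + 1/n₂) = 0.2308 / √(1/183 + 1/111) = 1.9182
Two-sided α = 0.05 → critical value z_{0.025} = 1.960.
Power = Φ(δ − 1.960) + Φ(−δ − 1.960) = Φ(-0.042) + Φ(-3.878) = 0.4833 + 0.0001 = 0.4834.

Power ≈ 0.483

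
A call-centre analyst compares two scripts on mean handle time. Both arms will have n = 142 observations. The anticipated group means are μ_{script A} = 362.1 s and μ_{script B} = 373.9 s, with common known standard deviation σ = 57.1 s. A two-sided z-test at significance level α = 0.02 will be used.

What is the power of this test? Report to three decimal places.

Standardized effect: d = |μ_{script A} − μ_{script B}| / σ = |362.1 − 373.9| / 57.1 = 0.2067
Noncentrality parameter: δ = d·√(n/2) = 0.2067 × √(142/2) = 1.7413
Two-sided α = 0.02 → critical value z_{0.01} = 2.326.
Power = Φ(δ − 2.326) + Φ(−δ − 2.326) = Φ(-0.585) + Φ(-4.068) = 0.2793 + 0.0000 = 0.2793.

Power ≈ 0.279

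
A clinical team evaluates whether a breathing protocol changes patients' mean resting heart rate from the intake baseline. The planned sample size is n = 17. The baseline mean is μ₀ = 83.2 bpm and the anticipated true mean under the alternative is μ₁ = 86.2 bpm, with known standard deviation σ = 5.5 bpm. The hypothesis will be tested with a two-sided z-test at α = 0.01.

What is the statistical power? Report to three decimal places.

Power ≈ 0.372

Standardized effect: d = |μ₁ − μ₀| / σ = |86.2 − 83.2| / 5.5 = 0.5455
Noncentrality parameter: δ = d·√n = 0.5455 × √17 = 2.2490
Critical value for a two-sided test at α = 0.01: z_{α/2} = 2.576.
Power = Φ(δ − 2.576) + Φ(−δ − 2.576) = Φ(-0.327) + Φ(-4.825) = 0.3719 + 0.0000 = 0.3719.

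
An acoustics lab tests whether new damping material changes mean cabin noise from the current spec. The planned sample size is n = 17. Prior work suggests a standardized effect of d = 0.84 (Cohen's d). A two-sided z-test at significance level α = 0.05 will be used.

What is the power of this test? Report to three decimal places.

Noncentrality parameter: δ = d·√n = 0.84 × √17 = 3.4634
Critical value for a two-sided test at α = 0.05: z_{α/2} = 1.960.
Power = Φ(δ − 1.960) + Φ(−δ − 1.960) = Φ(1.503) + Φ(-5.423) = 0.9336 + 0.0000 = 0.9336.

Power ≈ 0.934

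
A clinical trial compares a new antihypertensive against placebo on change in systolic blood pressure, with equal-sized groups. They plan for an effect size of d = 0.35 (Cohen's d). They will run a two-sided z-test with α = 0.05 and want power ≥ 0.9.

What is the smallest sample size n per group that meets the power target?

n = 172 per group

Set Φ(δ − 1.960) = 0.9; then δ − 1.960 = Φ⁻¹(0.9) = 1.282, giving δ = 3.242.
(For δ > 0 the lower-tail rejection region contributes negligibly to power, so the one-term inversion is standard.)
δ = d·√(n/2) ⇒ n = 2(δ/d)² = 2 × (3.242 / 0.35)² = 171.55.
Rounding up, n = 172 per group.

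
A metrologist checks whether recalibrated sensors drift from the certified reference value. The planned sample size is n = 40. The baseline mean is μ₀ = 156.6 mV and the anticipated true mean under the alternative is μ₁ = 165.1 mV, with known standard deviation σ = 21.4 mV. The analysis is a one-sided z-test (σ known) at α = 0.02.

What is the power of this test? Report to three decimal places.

Standardized effect: d = |μ₁ − μ₀| / σ = |165.1 − 156.6| / 21.4 = 0.3972
Noncentrality parameter: δ = d·√n = 0.3972 × √40 = 2.5121
One-sided α = 0.02 → critical value z_{0.02} = 2.054.
Power = Φ(δ − 2.054) = Φ(0.458) = 0.6766.

Power ≈ 0.677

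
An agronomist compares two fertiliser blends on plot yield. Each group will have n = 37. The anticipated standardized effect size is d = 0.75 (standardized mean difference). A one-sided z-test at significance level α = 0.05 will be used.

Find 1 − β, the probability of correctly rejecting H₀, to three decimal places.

Power ≈ 0.943

Noncentrality parameter: δ = d·√(n/2) = 0.75 × √(37/2) = 3.2259
Critical value for a one-sided test at α = 0.05: z_α = 1.645.
Power = P(Z > 1.645 − δ) = Φ(1.581) = 0.9431.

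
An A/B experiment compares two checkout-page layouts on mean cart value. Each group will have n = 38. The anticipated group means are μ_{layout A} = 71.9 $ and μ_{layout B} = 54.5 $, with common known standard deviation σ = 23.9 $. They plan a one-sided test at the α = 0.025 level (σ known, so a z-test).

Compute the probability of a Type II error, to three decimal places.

Standardized effect: d = |μ_{layout A} − μ_{layout B}| / σ = |71.9 − 54.5| / 23.9 = 0.7280
Noncentrality parameter: δ = d·√(n/2) = 0.7280 × √(38/2) = 3.1734
Critical value for a one-sided test at α = 0.025: z_α = 1.960.
Power = Φ(δ − 1.960) = Φ(1.213) = 0.8875.
Type II error: β = 1 − power = 1 − 0.8875 = 0.1125.

β ≈ 0.112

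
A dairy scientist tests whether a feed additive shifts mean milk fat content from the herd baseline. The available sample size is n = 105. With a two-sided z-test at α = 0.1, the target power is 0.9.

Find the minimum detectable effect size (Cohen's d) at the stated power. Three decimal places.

d ≈ 0.286

Need Φ(δ − 1.645) = 0.9, so δ = 1.645 + 1.282 = 2.926.
(Lower-tail contribution to power is negligible for δ > 0.)
δ = d·√n ⇒ d = δ/√n = 2.926/√105 = 0.2856.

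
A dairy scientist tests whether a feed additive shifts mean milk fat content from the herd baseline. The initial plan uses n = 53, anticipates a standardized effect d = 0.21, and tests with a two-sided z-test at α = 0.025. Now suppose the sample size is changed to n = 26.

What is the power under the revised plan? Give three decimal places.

Power ≈ 0.121

With n = 26: δ = d·√n = 0.21 × √26 = 1.0708. Critical value z_{0.0125} = 2.241.
Revised power = Φ(δ − 2.241) + Φ(−δ − 2.241) = Φ(-1.171) + Φ(-3.312) = 0.1209 + 0.0005 = 0.1213.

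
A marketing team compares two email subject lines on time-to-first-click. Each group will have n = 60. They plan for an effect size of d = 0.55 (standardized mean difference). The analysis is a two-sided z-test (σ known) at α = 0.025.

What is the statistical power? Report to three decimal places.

Noncentrality parameter: δ = d·√(n/2) = 0.55 × √(60/2) = 3.0125
Critical value for a two-sided test at α = 0.025: z_{α/2} = 2.241.
Power = Φ(δ − 2.241) + Φ(−δ − 2.241) = Φ(0.771) + Φ(-5.254) = 0.7797 + 0.0000 = 0.7797.

Power ≈ 0.780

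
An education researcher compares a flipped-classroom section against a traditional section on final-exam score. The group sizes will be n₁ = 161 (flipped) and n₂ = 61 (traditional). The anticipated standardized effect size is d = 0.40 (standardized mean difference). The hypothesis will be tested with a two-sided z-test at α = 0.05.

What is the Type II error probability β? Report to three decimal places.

Noncentrality parameter: δ = d / √(1/n₁ + 1/n₂) = 0.40 / √(1/161 + 1/61) = 2.6605
Two-sided α = 0.05 → critical value z_{0.025} = 1.960.
Power = Φ(δ − 1.960) + Φ(−δ − 1.960) = Φ(0.701) + Φ(-4.620) = 0.7582 + 0.0000 = 0.7582.
Type II error: β = 1 − power = 1 − 0.7582 = 0.2418.

β ≈ 0.242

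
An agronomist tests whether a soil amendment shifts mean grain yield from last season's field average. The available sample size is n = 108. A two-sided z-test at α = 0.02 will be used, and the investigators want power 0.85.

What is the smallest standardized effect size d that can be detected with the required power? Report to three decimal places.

Need Φ(δ − 2.326) = 0.85, so δ = 2.326 + 1.036 = 3.363.
(The second rejection-region term Φ(−δ − z_{α/2}) is negligible and dropped.)
δ = d·√n ⇒ d = δ/√n = 3.363/√108 = 0.3236.

d ≈ 0.324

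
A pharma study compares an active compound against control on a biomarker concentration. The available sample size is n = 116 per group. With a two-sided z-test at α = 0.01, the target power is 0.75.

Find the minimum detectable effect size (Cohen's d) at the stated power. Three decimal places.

d ≈ 0.427

Required noncentrality: δ = z_{0.005} + z_{0.25} = 2.576 + 0.674 = 3.250.
(Lower-tail contribution to power is negligible for δ > 0.)
δ = d·√(n/2) ⇒ d = δ/√(n/2) = 3.250/√(116/2) = 0.4268.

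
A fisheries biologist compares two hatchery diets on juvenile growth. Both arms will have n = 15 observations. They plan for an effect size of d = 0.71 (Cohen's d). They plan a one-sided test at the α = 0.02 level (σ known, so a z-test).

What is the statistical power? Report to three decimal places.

Noncentrality parameter: δ = d·√(n/2) = 0.71 × √(15/2) = 1.9444
One-sided α = 0.02 → critical value z_{0.02} = 2.054.
Power = P(Z > 2.054 − δ) = Φ(-0.109) = 0.4565.

Power ≈ 0.456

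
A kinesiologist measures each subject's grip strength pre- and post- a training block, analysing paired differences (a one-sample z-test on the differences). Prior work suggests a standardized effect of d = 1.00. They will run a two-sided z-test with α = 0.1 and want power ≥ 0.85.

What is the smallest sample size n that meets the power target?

Set Φ(δ − 1.645) = 0.85; then δ − 1.645 = Φ⁻¹(0.85) = 1.036, giving δ = 2.681.
(The Φ(−δ − z_{α/2}) term is vanishingly small for δ > 0 and is dropped in the standard sample-size formula.)
δ = d·√n ⇒ n = (δ/d)² = (2.681 / 1.00)² = 7.19.
Round up to the next whole unit.

n = 8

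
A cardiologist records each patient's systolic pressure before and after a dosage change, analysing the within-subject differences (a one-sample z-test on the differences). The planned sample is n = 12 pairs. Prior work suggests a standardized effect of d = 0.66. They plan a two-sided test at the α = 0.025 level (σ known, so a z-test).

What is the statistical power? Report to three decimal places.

Noncentrality parameter: δ = d·√n = 0.66 × √12 = 2.2863
Two-sided α = 0.025 → critical value z_{0.0125} = 2.241.
Power = Φ(δ − 2.241) + Φ(−δ − 2.241) = Φ(0.045) + Φ(-4.528) = 0.5179 + 0.0000 = 0.5179.

Power ≈ 0.518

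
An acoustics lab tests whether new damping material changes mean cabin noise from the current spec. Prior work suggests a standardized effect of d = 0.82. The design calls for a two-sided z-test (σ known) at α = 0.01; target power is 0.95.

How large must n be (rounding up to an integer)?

n = 27

For power 0.95 need Φ(δ − z_{0.005}) = 0.95, so δ = z_{0.005} + z_{0.05} = 2.576 + 1.645 = 4.221.
(The Φ(−δ − z_{α/2}) term is vanishingly small for δ > 0 and is dropped in the standard sample-size formula.)
δ = d·√n ⇒ n = (δ/d)² = (4.221 / 0.82)² = 26.49.
Rounding up, n = 27.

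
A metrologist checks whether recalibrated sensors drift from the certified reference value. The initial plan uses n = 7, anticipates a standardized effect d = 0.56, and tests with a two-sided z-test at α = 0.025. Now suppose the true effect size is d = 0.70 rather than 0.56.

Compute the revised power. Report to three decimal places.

Power ≈ 0.349

With d = 0.70: δ = d·√n = 0.70 × √7 = 1.8520. Critical value z_{0.0125} = 2.241.
Revised power = Φ(δ − 2.241) + Φ(−δ − 2.241) = Φ(-0.389) + Φ(-4.093) = 0.3485 + 0.0000 = 0.3485.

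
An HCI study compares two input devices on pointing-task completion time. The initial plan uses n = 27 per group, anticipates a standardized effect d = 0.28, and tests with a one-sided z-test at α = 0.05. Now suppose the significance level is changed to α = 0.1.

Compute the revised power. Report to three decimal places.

Power ≈ 0.400

δ = d·√(n/2) = 0.28 × √(27/2) = 1.0288 (unchanged). New critical value: z_{0.1} = 1.282.
Revised power = Φ(δ − 1.282) = Φ(-0.253) = 0.4002.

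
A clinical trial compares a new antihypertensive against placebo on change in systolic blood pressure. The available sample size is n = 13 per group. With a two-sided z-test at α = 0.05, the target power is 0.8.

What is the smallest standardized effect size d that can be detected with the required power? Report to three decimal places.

d ≈ 1.099

Required noncentrality: δ = z_{0.025} + z_{0.20} = 1.960 + 0.842 = 2.802.
(The second rejection-region term Φ(−δ − z_{α/2}) is negligible and dropped.)
δ = d·√(n/2) ⇒ d = δ/√(n/2) = 2.802/√(13/2) = 1.0989.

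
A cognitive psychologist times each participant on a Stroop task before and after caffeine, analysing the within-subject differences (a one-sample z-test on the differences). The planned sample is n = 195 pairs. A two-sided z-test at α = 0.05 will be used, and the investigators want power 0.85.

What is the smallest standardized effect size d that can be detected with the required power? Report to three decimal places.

d ≈ 0.215

Need Φ(δ − 1.960) = 0.85, so δ = 1.960 + 1.036 = 2.996.
(Lower-tail contribution to power is negligible for δ > 0.)
δ = d·√n ⇒ d = δ/√n = 2.996/√195 = 0.2146.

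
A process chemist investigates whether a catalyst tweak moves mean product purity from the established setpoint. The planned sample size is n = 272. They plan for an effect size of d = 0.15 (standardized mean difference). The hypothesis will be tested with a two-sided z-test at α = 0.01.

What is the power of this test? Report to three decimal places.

Noncentrality parameter: δ = d·√n = 0.15 × √272 = 2.4739
Critical value for a two-sided test at α = 0.01: z_{α/2} = 2.576.
Power = Φ(δ − 2.576) + Φ(−δ − 2.576) = Φ(-0.102) + Φ(-5.050) = 0.4594 + 0.0000 = 0.4594.

Power ≈ 0.459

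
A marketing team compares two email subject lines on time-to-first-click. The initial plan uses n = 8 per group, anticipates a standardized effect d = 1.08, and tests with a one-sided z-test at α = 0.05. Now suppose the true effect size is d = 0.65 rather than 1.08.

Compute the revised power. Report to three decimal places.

Power ≈ 0.365

With d = 0.65: δ = d·√(n/2) = 0.65 × √(8/2) = 1.3000. Critical value z_{0.05} = 1.645.
Revised power = P(Z > 1.645 − δ) = Φ(-0.345) = 0.3651.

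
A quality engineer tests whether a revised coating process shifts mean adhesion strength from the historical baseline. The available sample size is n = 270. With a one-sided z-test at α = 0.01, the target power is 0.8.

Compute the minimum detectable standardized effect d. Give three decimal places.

d ≈ 0.193

Required noncentrality: δ = z_{0.01} + z_{0.20} = 2.326 + 0.842 = 3.168.
δ = d·√n ⇒ d = δ/√n = 3.168/√270 = 0.1928.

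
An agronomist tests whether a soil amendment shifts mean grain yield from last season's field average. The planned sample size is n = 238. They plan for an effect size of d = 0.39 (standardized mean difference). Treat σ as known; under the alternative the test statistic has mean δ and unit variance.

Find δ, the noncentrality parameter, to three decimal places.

δ ≈ 6.017

The noncentrality parameter scales effect size by the design's sample-size factor: δ = d·√n = 0.39 × √238 = 6.0166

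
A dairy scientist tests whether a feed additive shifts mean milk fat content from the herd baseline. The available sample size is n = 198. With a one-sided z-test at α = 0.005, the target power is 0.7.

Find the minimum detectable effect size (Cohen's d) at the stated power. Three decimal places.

Required noncentrality: δ = z_{0.005} + z_{0.30} = 2.576 + 0.524 = 3.100.
δ = d·√n ⇒ d = δ/√n = 3.100/√198 = 0.2203.

d ≈ 0.220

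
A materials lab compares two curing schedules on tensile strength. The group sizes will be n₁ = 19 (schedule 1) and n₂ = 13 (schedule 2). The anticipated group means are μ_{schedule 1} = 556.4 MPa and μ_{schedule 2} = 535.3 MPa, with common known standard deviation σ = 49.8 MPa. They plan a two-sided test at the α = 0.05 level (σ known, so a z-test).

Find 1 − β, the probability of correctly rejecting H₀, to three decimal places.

Power ≈ 0.218

Standardized effect: d = |μ_{schedule 1} − μ_{schedule 2}| / σ = |556.4 − 535.3| / 49.8 = 0.4237
Noncentrality parameter: δ = d / √(1/n₁ + 1/n₂) = 0.4237 / √(1/19 + 1/13) = 1.1771
Two-sided α = 0.05 → critical value z_{0.025} = 1.960.
Power = Φ(δ − 1.960) + Φ(−δ − 1.960) = Φ(-0.783) + Φ(-3.137) = 0.2169 + 0.0009 = 0.2177.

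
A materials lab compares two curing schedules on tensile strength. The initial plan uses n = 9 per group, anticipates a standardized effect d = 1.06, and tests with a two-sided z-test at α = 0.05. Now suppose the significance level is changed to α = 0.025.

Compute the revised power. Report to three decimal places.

δ = d·√(n/2) = 1.06 × √(9/2) = 2.2486 (unchanged). New critical value: z_{0.0125} = 2.241.
Revised power = Φ(δ − 2.241) + Φ(−δ − 2.241) = Φ(0.007) + Φ(-4.490) = 0.5029 + 0.0000 = 0.5029.

Power ≈ 0.503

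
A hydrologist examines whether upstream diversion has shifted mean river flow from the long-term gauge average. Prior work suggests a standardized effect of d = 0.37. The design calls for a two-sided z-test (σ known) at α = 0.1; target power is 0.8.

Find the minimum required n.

n = 46

Set Φ(δ − 1.645) = 0.8; then δ − 1.645 = Φ⁻¹(0.8) = 0.842, giving δ = 2.486.
(Ignoring the negligible lower-tail rejection probability gives the usual closed-form inversion.)
δ = d·√n ⇒ n = (δ/d)² = (2.486 / 0.37)² = 45.16.
Rounding up, n = 46.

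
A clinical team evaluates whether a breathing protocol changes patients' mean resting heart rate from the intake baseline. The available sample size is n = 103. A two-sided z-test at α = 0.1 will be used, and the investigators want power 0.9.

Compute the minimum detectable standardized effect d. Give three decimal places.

Required noncentrality: δ = z_{0.05} + z_{0.10} = 1.645 + 1.282 = 2.926.
(Lower-tail contribution to power is negligible for δ > 0.)
δ = d·√n ⇒ d = δ/√n = 2.926/√103 = 0.2883.

d ≈ 0.288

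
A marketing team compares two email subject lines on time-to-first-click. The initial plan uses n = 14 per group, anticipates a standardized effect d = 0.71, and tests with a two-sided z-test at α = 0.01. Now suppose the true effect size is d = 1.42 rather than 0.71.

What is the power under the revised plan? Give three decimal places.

With d = 1.42: δ = d·√(n/2) = 1.42 × √(14/2) = 3.7570. Critical value z_{0.005} = 2.576.
Revised power = Φ(δ − 2.576) + Φ(−δ − 2.576) = Φ(1.181) + Φ(-6.333) = 0.8812 + 0.0000 = 0.8812.

Power ≈ 0.881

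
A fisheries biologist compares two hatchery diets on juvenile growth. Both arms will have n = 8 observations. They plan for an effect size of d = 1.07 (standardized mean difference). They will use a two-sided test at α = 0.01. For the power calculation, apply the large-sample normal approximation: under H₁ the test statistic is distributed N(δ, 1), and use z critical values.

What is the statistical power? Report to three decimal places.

Noncentrality parameter: δ = d·√(n/2) = 1.07 × √(8/2) = 2.1400
Critical value for a two-sided test at α = 0.01: z_{α/2} = 2.576.
Power = Φ(δ − 2.576) + Φ(−δ − 2.576) = Φ(-0.436) + Φ(-4.716) = 0.3315 + 0.0000 = 0.3315.

Power ≈ 0.331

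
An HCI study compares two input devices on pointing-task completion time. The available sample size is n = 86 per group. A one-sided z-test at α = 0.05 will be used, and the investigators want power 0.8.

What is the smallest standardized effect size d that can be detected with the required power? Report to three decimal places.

Required noncentrality: δ = z_{0.05} + z_{0.20} = 1.645 + 0.842 = 2.486.
δ = d·√(n/2) ⇒ d = δ/√(n/2) = 2.486/√(86/2) = 0.3792.

d ≈ 0.379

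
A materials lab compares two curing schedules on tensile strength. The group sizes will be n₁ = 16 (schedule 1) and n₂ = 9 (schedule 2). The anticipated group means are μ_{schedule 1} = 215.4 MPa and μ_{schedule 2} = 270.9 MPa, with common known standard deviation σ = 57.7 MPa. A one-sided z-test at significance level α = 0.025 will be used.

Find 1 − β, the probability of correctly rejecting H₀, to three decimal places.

Standardized effect: d = |μ_{schedule 1} − μ_{schedule 2}| / σ = |215.4 − 270.9| / 57.7 = 0.9619
Noncentrality parameter: δ = d / √(1/n₁ + 1/n₂) = 0.9619 / √(1/16 + 1/9) = 2.3085
Critical value for a one-sided test at α = 0.025: z_α = 1.960.
Power = P(Z > 1.960 − δ) = Φ(0.349) = 0.6363.

Power ≈ 0.636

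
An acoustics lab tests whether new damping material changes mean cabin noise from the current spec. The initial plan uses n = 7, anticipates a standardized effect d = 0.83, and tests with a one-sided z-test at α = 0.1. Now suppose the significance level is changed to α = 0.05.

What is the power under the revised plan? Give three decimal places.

δ = d·√n = 0.83 × √7 = 2.1960 (unchanged). New critical value: z_{0.05} = 1.645.
Revised power = P(Z > 1.645 − δ) = Φ(0.551) = 0.7092.

Power ≈ 0.709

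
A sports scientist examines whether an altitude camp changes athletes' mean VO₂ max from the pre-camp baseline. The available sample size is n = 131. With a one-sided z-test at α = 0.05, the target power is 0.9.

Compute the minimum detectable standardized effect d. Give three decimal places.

d ≈ 0.256

Need Φ(δ − 1.645) = 0.9, so δ = 1.645 + 1.282 = 2.926.
δ = d·√n ⇒ d = δ/√n = 2.926/√131 = 0.2557.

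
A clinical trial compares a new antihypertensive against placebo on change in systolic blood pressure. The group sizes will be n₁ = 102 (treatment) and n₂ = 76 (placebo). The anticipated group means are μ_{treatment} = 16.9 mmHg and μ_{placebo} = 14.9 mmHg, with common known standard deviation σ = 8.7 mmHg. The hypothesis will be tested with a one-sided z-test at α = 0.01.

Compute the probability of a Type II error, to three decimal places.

β ≈ 0.791

Standardized effect: d = |μ_{treatment} − μ_{placebo}| / σ = |16.9 − 14.9| / 8.7 = 0.2299
Noncentrality parameter: δ = d / √(1/n₁ + 1/n₂) = 0.2299 / √(1/102 + 1/76) = 1.5171
Critical value for a one-sided test at α = 0.01: z_α = 2.326.
Power = P(Z > 2.326 − δ) = Φ(-0.809) = 0.2092.
Type II error: β = 1 − power = 1 − 0.2092 = 0.7908.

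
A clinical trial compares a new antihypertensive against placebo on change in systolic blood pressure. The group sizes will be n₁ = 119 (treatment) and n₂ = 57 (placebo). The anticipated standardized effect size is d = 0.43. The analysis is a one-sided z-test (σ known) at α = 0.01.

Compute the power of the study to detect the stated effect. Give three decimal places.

Power ≈ 0.634

Noncentrality parameter: δ = d / √(1/n₁ + 1/n₂) = 0.43 / √(1/119 + 1/57) = 2.6695
Critical value for a one-sided test at α = 0.01: z_α = 2.326.
Power = Φ(δ − 2.326) = Φ(0.343) = 0.6342.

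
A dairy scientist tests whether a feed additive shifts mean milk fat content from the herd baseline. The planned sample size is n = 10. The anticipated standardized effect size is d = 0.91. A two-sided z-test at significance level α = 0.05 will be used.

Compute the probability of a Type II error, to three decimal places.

Noncentrality parameter: λ = d·√n = 0.91 × √10 = 2.8777
Critical value for a two-sided test at α = 0.05: z_{α/2} = 1.960.
Power = Φ(λ − 1.960) + Φ(−λ − 1.960) = Φ(0.918) + Φ(-4.838) = 0.8206 + 0.0000 = 0.8206.
Type II error: β = 1 − power = 1 − 0.8206 = 0.1794.

β ≈ 0.179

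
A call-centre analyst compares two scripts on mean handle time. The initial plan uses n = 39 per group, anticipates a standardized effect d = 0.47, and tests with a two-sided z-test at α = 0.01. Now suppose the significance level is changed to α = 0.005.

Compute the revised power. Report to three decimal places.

δ = d·√(n/2) = 0.47 × √(39/2) = 2.0755 (unchanged). New critical value: z_{0.0025} = 2.807.
Revised power = Φ(δ − 2.807) + Φ(−δ − 2.807) = Φ(-0.732) + Φ(-4.882) = 0.2322 + 0.0000 = 0.2322.

Power ≈ 0.232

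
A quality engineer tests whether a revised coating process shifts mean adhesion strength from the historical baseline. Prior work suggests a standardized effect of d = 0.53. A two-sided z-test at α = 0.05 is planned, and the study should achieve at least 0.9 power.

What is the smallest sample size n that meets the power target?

n = 38

For power 0.9 need Φ(δ − z_{0.025}) = 0.9, so δ = z_{0.025} + z_{0.10} = 1.960 + 1.282 = 3.242.
(Ignoring the negligible lower-tail rejection probability gives the usual closed-form inversion.)
δ = d·√n ⇒ n = (δ/d)² = (3.242 / 0.53)² = 37.41.
Rounding up, n = 38.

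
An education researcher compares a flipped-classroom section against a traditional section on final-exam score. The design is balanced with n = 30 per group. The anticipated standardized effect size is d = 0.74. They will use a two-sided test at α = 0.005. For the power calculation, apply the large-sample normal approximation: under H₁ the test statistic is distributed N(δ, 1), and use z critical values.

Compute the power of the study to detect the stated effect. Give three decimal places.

Noncentrality parameter: δ = d·√(n/2) = 0.74 × √(30/2) = 2.8660
Critical value for a two-sided test at α = 0.005: z_{α/2} = 2.807.
Power = Φ(δ − 2.807) + Φ(−δ − 2.807) = Φ(0.059) + Φ(-5.673) = 0.5235 + 0.0000 = 0.5235.

Power ≈ 0.524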